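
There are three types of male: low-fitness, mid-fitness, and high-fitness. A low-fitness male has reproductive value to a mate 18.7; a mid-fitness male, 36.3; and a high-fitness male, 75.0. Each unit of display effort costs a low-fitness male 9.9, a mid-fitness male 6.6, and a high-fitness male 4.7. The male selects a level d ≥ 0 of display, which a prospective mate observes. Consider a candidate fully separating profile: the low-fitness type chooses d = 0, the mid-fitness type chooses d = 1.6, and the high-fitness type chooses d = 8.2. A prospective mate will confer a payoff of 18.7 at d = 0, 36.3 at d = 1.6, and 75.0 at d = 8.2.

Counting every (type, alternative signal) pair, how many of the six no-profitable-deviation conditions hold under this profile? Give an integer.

Mid-fitness (own payoff 36.3 − 6.6×1.6 = 25.74): to d=0 gives 18.7 → no gain ✓; to d=8.2 gives 75.0 − 6.6×8.2 = 20.88 → no gain ✓.
Low-fitness (own payoff 18.7): to d=1.6 gives 36.3 − 9.9×1.6 = 20.46 → profitable ✗; to d=8.2 gives 75.0 − 9.9×8.2 = -6.18 → no gain ✓.
High-fitness (own payoff 75.0 − 4.7×8.2 = 36.46): to d=0 gives 18.7 → no gain ✓; to d=1.6 gives 36.3 − 4.7×1.6 = 28.78 → no gain ✓.
5 of the 6 constraints hold; not an equilibrium.

5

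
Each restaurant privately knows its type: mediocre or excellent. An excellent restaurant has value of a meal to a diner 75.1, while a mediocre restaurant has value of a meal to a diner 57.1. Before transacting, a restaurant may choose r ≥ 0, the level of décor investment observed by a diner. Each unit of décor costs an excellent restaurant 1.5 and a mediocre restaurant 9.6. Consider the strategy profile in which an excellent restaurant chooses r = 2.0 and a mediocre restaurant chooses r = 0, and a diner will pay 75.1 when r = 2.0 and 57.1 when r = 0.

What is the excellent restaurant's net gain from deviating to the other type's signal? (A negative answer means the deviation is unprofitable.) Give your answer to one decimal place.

Playing r = 2.0 the excellent restaurant receives 75.1 − 1.5 × 2.0 = 72.1.
Deviating to r = 0 yields 57.1 instead.
Gain from deviating: 57.1 − 72.1 = -15.0.
The gain is negative, so the excellent type's incentive-compatibility constraint is satisfied.

-15.0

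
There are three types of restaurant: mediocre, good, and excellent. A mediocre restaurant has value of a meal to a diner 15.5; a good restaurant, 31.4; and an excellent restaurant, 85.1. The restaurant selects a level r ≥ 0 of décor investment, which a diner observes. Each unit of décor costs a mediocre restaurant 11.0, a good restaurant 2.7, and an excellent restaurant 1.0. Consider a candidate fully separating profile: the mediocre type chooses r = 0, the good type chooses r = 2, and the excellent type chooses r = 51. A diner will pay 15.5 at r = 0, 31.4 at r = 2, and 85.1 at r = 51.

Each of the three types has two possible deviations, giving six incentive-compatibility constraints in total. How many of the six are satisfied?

Good (own payoff 31.4 − 2.7×2 = 26): to r=0 gives 15.5 → no gain ✓; to r=51 gives 85.1 − 2.7×51 = -52.6 → no gain ✓.
Mediocre (own payoff 15.5): to r=2 gives 31.4 − 11.0×2 = 9.4 → no gain ✓; to r=51 gives 85.1 − 11.0×51 = -475.9 → no gain ✓.
Excellent (own payoff 85.1 − 1.0×51 = 34.1): to r=0 gives 15.5 → no gain ✓; to r=2 gives 31.4 − 1.0×2 = 29.4 → no gain ✓.
6 of the 6 constraints hold; this profile is a separating equilibrium.

6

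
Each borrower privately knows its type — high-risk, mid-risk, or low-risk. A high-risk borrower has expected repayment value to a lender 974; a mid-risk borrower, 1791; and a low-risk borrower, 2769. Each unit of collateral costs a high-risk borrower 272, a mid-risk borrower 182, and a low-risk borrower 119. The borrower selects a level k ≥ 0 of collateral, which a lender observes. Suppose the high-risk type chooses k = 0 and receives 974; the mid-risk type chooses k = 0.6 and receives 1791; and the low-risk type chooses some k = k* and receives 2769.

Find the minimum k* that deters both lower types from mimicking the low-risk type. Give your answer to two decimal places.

6.60

Mid-risk type (on-path payoff 1791 − 182×0.6 = 1681.8) won't mimic when 1681.8 ≥ 2769 − 182·k*, i.e. k* ≥ 5.97.
High-risk type (on-path payoff 974) won't mimic when 974 ≥ 2769 − 272·k*, i.e. k* ≥ 6.60.
Both must hold, so k* = max(6.60, 5.97) = 6.60. The high-risk type's constraint binds.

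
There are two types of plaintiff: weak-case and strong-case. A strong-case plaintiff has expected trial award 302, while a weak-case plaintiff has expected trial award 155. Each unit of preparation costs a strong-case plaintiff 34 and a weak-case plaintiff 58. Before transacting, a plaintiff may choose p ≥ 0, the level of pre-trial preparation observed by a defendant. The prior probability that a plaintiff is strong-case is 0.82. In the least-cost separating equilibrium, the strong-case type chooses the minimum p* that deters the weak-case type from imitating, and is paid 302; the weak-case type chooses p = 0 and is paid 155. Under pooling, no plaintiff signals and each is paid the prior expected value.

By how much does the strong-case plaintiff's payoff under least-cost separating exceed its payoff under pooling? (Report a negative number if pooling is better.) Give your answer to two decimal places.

Least-cost separating signal: p* solves 155 = 302 − 58·p*, so p* = (302 − 155)/58 ≈ 2.5345.
Strong-case type's separating payoff: 302 − 34 × p* = 302 − 34 × (302 − 155)/58 = 302 − 4998/58 ≈ 215.8276.
Pooling payoff: 0.82 × 302 + 0.18 × 155 = 275.54.
Difference: 215.8276 − 275.54 = -59.7124, i.e. -59.71 to two decimal places.
The strong-case type would prefer the pooling outcome.

-59.71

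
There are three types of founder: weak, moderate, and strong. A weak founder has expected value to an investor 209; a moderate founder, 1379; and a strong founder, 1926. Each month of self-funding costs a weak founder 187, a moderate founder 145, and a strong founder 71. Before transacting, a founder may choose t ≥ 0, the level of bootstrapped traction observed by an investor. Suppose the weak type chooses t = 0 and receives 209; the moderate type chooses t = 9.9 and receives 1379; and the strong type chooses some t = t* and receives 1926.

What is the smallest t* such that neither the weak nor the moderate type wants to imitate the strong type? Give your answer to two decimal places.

13.67

Moderate type (on-path payoff 1379 − 145×9.9 = -56.5) won't mimic when -56.5 ≥ 1926 − 145·t*, i.e. t* ≥ 13.67.
Weak type (on-path payoff 209) won't mimic when 209 ≥ 1926 − 187·t*, i.e. t* ≥ 9.18.
Both must hold, so t* = max(9.18, 13.67) = 13.67. The moderate type's constraint binds.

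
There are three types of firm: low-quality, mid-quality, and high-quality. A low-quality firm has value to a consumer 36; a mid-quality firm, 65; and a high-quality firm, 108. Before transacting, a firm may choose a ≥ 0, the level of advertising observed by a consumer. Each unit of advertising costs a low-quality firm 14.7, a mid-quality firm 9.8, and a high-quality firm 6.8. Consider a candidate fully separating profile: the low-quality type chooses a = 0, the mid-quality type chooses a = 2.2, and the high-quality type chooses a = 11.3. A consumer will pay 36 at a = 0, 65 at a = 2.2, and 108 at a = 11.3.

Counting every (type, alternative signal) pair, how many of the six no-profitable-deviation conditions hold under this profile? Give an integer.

Low-quality (own payoff 36): to a=2.2 gives 65 − 14.7×2.2 = 32.66 → no gain ✓; to a=11.3 gives 108 − 14.7×11.3 = -58.11 → no gain ✓.
Mid-quality (own payoff 65 − 9.8×2.2 = 43.44): to a=0 gives 36 → no gain ✓; to a=11.3 gives 108 − 9.8×11.3 = -2.74 → no gain ✓.
High-quality (own payoff 108 − 6.8×11.3 = 31.16): to a=0 gives 36 → profitable ✗; to a=2.2 gives 65 − 6.8×2.2 = 50.04 → profitable ✗.
4 of the 6 constraints hold; not an equilibrium.

4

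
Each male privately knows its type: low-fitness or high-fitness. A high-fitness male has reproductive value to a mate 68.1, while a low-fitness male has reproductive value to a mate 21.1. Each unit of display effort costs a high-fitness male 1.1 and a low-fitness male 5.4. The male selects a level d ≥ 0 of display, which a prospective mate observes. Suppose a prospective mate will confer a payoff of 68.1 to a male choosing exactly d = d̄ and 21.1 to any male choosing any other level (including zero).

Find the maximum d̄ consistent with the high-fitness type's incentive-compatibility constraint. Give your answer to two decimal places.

Choosing d̄ yields the high-fitness type 68.1 − 1.1·d̄; choosing zero yields 21.1.
The high-fitness type is indifferent at 68.1 − 1.1·d̄ = 21.1, i.e. d̄ = (68.1 − 21.1) / 1.1 ≈ 42.73.
For any d̄ above 42.73 the high-fitness type would rather pool at zero, so separation collapses.

42.73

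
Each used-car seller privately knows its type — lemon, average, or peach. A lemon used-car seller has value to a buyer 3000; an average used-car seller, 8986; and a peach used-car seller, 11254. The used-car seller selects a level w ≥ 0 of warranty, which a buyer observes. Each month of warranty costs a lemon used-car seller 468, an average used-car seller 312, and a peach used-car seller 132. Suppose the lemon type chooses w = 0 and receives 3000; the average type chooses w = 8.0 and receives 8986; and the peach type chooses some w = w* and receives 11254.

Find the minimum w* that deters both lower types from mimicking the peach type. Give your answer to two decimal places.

17.64

Average type (on-path payoff 8986 − 312×8.0 = 6490) won't mimic when 6490 ≥ 11254 − 312·w*, i.e. w* ≥ 15.27.
Lemon type (on-path payoff 3000) won't mimic when 3000 ≥ 11254 − 468·w*, i.e. w* ≥ 17.64.
Both must hold, so w* = max(17.64, 15.27) = 17.64. The lemon type's constraint binds.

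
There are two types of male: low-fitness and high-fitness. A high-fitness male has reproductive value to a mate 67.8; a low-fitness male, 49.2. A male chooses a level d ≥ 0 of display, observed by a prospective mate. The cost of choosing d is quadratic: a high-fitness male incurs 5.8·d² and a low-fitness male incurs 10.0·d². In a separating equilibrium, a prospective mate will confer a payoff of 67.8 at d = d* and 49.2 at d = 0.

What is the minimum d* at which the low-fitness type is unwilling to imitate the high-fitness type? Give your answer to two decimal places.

The low-fitness type at d = 0 receives 49.2; imitating at d* yields 67.8 − 10.0·d*².
Indifference: 49.2 = 67.8 − 10.0·d*², so d*² = (67.8 − 49.2) / 10.0 = 1.86.
d* = √1.86 ≈ 1.36.

1.36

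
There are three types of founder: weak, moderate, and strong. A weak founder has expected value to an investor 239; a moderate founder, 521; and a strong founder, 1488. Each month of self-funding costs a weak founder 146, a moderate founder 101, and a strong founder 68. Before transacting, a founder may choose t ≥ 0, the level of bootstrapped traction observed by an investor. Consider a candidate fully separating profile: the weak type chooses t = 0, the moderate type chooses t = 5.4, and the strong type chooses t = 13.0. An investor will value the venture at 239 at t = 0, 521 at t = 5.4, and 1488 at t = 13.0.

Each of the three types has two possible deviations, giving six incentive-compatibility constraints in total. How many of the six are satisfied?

Moderate (own payoff 521 − 101×5.4 = -24.4): to t=0 gives 239 → profitable ✗; to t=13.0 gives 1488 − 101×13.0 = 175 → profitable ✗.
Weak (own payoff 239): to t=5.4 gives 521 − 146×5.4 = -267.4 → no gain ✓; to t=13.0 gives 1488 − 146×13.0 = -410 → no gain ✓.
Strong (own payoff 1488 − 68×13.0 = 604): to t=0 gives 239 → no gain ✓; to t=5.4 gives 521 − 68×5.4 = 153.8 → no gain ✓.
4 of the 6 constraints hold; not an equilibrium.

4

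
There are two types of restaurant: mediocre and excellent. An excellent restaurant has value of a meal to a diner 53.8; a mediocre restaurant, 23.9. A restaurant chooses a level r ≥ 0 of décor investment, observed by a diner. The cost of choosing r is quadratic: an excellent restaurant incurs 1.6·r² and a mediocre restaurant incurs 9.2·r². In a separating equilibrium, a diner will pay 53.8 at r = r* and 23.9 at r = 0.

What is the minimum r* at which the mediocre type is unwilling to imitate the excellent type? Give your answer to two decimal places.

1.80

The mediocre type at r = 0 receives 23.9; imitating at r* yields 53.8 − 9.2·r*².
Indifference: 23.9 = 53.8 − 9.2·r*², so r*² = (53.8 − 23.9) / 9.2 = 3.25.
r* = √3.25 ≈ 1.80.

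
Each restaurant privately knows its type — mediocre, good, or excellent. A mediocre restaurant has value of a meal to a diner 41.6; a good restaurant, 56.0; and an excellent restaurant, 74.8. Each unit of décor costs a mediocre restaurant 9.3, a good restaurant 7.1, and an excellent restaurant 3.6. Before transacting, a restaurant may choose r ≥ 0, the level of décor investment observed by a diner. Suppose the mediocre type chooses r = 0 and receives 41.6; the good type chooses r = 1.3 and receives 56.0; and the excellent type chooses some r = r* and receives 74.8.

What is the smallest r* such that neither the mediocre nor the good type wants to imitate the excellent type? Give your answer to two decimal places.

Good type (on-path payoff 56.0 − 7.1×1.3 = 46.77) won't mimic when 46.77 ≥ 74.8 − 7.1·r*, i.e. r* ≥ 3.95.
Mediocre type (on-path payoff 41.6) won't mimic when 41.6 ≥ 74.8 − 9.3·r*, i.e. r* ≥ 3.57.
Both must hold, so r* = max(3.57, 3.95) = 3.95. The good type's constraint binds.

3.95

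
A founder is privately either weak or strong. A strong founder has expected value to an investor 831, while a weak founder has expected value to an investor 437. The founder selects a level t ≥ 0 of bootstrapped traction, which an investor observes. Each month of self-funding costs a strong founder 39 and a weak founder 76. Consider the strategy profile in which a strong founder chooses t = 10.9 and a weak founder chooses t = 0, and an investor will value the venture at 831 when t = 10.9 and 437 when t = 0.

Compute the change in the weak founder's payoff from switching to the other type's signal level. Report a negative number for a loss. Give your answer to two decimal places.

Playing t = 0 the weak founder receives 437.
Deviating to t = 10.9 brings payment 831 at cost 76 × 10.9 = 828.4, netting 2.6.
Gain from deviating: 2.6 − 437 = -434.40.
The gain is negative, so the weak type's incentive-compatibility constraint is satisfied.

-434.40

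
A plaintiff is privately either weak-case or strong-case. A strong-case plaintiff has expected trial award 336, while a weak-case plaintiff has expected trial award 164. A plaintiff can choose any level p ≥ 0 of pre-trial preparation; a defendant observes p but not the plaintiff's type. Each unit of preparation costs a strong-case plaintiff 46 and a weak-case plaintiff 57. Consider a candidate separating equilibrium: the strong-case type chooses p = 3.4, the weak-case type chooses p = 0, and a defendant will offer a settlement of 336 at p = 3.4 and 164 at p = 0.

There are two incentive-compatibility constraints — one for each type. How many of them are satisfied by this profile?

2

Strong-case type: signal → 336 − 46 × 3.4 = 179.6; deviate to 0 → 164. IC holds (179.6 ≥ 164).
Weak-case type: stay at 0 → 164; mimic → 336 − 57 × 3.4 = 142.2. IC holds (164 ≥ 142.2).
2 of 2 constraints hold, so this is a separating equilibrium.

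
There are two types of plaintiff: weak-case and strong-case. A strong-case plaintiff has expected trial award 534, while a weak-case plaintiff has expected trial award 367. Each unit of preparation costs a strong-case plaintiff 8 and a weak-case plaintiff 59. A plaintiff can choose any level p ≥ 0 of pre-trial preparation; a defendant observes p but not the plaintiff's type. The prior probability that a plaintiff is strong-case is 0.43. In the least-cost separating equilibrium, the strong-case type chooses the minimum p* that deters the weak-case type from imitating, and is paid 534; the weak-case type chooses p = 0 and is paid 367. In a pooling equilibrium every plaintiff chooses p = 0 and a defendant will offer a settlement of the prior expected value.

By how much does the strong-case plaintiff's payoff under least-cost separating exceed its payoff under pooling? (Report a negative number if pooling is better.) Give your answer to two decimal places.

72.55

Least-cost separating signal: p* solves 367 = 534 − 59·p*, so p* = (534 − 367)/59 ≈ 2.8305.
Strong-case type's separating payoff: 534 − 8 × p* = 534 − 8 × (534 − 367)/59 = 534 − 1336/59 ≈ 511.3559.
Pooling payoff: 0.43 × 534 + 0.57 × 367 = 438.81.
Difference: 511.3559 − 438.81 = 72.5459, i.e. 72.55 to two decimal places.
The strong-case type prefers to separate.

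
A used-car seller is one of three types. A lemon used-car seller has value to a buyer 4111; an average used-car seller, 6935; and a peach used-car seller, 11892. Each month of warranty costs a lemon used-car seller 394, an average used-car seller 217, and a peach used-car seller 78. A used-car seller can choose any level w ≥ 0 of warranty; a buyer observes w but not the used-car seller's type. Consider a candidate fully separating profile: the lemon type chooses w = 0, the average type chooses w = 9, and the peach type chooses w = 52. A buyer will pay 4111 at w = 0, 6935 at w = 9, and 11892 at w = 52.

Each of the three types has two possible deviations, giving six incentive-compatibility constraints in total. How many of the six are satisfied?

6

Peach (own payoff 11892 − 78×52 = 7836): to w=0 gives 4111 → no gain ✓; to w=9 gives 6935 − 78×9 = 6233 → no gain ✓.
Lemon (own payoff 4111): to w=9 gives 6935 − 394×9 = 3389 → no gain ✓; to w=52 gives 11892 − 394×52 = -8596 → no gain ✓.
Average (own payoff 6935 − 217×9 = 4982): to w=0 gives 4111 → no gain ✓; to w=52 gives 11892 − 217×52 = 608 → no gain ✓.
6 of the 6 constraints hold; this profile is a separating equilibrium.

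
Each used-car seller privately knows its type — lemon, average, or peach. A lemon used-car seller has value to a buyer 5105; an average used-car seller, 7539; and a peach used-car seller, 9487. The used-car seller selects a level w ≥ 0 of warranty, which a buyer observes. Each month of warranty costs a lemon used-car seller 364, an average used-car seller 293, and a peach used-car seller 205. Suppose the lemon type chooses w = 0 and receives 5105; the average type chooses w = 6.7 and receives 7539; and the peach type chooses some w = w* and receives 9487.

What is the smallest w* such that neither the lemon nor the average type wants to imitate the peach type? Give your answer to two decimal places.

Lemon type (on-path payoff 5105) won't mimic when 5105 ≥ 9487 − 364·w*, i.e. w* ≥ 12.04.
Average type (on-path payoff 7539 − 293×6.7 = 5575.9) won't mimic when 5575.9 ≥ 9487 − 293·w*, i.e. w* ≥ 13.35.
Both must hold, so w* = max(12.04, 13.35) = 13.35. The average type's constraint binds.

13.35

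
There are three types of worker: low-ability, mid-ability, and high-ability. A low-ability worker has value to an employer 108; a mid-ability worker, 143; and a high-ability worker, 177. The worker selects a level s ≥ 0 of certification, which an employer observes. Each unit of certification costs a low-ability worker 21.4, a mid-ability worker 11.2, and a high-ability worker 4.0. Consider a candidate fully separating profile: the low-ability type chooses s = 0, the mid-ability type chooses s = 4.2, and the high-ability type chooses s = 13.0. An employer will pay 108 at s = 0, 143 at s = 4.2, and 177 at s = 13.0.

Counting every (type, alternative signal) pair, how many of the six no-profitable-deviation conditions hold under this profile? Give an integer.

Mid-ability (own payoff 143 − 11.2×4.2 = 95.96): to s=0 gives 108 → profitable ✗; to s=13.0 gives 177 − 11.2×13.0 = 31.4 → no gain ✓.
High-ability (own payoff 177 − 4.0×13.0 = 125): to s=0 gives 108 → no gain ✓; to s=4.2 gives 143 − 4.0×4.2 = 126.2 → profitable ✗.
Low-ability (own payoff 108): to s=4.2 gives 143 − 21.4×4.2 = 53.12 → no gain ✓; to s=13.0 gives 177 − 21.4×13.0 = -101.2 → no gain ✓.
4 of the 6 constraints hold; not an equilibrium.

4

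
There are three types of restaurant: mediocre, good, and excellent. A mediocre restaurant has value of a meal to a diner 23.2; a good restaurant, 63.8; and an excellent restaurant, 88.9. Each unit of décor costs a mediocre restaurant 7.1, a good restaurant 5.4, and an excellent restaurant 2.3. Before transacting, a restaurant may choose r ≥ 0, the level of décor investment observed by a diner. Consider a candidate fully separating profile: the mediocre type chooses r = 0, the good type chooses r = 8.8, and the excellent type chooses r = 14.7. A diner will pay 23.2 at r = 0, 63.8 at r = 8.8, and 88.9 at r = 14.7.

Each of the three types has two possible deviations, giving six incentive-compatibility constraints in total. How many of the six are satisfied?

Excellent (own payoff 88.9 − 2.3×14.7 = 55.09): to r=0 gives 23.2 → no gain ✓; to r=8.8 gives 63.8 − 2.3×8.8 = 43.56 → no gain ✓.
Mediocre (own payoff 23.2): to r=8.8 gives 63.8 − 7.1×8.8 = 1.32 → no gain ✓; to r=14.7 gives 88.9 − 7.1×14.7 = -15.47 → no gain ✓.
Good (own payoff 63.8 − 5.4×8.8 = 16.28): to r=0 gives 23.2 → profitable ✗; to r=14.7 gives 88.9 − 5.4×14.7 = 9.52 → no gain ✓.
5 of the 6 constraints hold; not an equilibrium.

5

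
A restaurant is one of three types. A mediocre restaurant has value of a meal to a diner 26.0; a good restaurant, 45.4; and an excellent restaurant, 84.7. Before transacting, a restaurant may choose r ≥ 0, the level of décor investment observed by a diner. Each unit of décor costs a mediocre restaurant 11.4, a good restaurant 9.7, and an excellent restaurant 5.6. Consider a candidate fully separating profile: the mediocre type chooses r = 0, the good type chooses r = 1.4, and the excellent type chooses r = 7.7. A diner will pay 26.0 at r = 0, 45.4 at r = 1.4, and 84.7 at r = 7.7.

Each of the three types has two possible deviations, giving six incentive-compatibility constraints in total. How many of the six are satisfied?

Good (own payoff 45.4 − 9.7×1.4 = 31.82): to r=0 gives 26.0 → no gain ✓; to r=7.7 gives 84.7 − 9.7×7.7 = 10.01 → no gain ✓.
Mediocre (own payoff 26.0): to r=1.4 gives 45.4 − 11.4×1.4 = 29.44 → profitable ✗; to r=7.7 gives 84.7 − 11.4×7.7 = -3.08 → no gain ✓.
Excellent (own payoff 84.7 − 5.6×7.7 = 41.58): to r=0 gives 26.0 → no gain ✓; to r=1.4 gives 45.4 − 5.6×1.4 = 37.56 → no gain ✓.
5 of the 6 constraints hold; not an equilibrium.

5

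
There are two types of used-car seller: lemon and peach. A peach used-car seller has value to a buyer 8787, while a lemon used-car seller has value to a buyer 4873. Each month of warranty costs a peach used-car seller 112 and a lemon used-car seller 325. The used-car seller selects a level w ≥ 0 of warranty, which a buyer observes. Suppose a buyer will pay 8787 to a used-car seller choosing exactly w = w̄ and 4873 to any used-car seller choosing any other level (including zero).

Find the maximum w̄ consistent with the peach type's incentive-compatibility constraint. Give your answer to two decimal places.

Choosing w̄ yields the peach type 8787 − 112·w̄; choosing zero yields 4873.
The peach type is indifferent at 8787 − 112·w̄ = 4873, i.e. w̄ = (8787 − 4873) / 112 ≈ 34.95.
For any w̄ above 34.95 the peach type would rather pool at zero, so separation collapses.

34.95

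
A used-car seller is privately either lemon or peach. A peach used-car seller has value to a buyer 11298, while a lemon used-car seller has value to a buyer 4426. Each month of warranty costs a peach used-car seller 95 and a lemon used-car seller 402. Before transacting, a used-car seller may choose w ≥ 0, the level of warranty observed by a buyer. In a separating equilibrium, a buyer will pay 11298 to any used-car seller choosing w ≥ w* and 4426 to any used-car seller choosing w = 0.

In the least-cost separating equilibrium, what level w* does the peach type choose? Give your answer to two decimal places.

17.09

A lemon used-car seller choosing w = 0 receives 4426.
Imitating at w* instead would pay 11298 at cost 402·w*, netting 11298 − 402·w*.
Indifference: 4426 = 11298 − 402·w*, so w* = (11298 − 4426) / 402 ≈ 17.09.
At w* the lemon type's incentive constraint just binds; the peach type strictly prefers w* since its per-unit cost is lower.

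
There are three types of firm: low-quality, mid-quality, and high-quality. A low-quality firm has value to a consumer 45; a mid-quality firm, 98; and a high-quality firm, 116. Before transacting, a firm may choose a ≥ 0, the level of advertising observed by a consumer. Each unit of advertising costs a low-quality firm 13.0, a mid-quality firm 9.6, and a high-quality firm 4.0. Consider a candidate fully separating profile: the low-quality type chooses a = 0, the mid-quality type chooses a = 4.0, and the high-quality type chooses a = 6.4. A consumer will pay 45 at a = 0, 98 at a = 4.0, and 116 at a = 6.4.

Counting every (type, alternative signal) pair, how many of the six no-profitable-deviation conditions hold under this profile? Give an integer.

Mid-quality (own payoff 98 − 9.6×4.0 = 59.6): to a=0 gives 45 → no gain ✓; to a=6.4 gives 116 − 9.6×6.4 = 54.56 → no gain ✓.
Low-quality (own payoff 45): to a=4.0 gives 98 − 13.0×4.0 = 46 → profitable ✗; to a=6.4 gives 116 − 13.0×6.4 = 32.8 → no gain ✓.
High-quality (own payoff 116 − 4.0×6.4 = 90.4): to a=0 gives 45 → no gain ✓; to a=4.0 gives 98 − 4.0×4.0 = 82 → no gain ✓.
5 of the 6 constraints hold; not an equilibrium.

5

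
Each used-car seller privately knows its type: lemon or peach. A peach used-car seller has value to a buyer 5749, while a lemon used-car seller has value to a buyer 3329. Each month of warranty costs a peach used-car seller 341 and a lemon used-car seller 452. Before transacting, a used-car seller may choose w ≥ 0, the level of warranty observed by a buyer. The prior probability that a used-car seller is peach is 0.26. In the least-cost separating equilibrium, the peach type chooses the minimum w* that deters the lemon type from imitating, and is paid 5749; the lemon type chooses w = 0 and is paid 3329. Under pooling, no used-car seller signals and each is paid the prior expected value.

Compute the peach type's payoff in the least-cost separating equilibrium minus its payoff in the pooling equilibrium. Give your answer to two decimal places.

Least-cost separating signal: w* solves 3329 = 5749 − 452·w*, so w* = (5749 − 3329)/452 ≈ 5.3540.
Peach type's separating payoff: 5749 − 341 × w* = 5749 − 341 × (5749 − 3329)/452 = 5749 − 825220/452 ≈ 3923.2920.
Pooling payoff: 0.26 × 5749 + 0.74 × 3329 = 3958.2.
Difference: 3923.2920 − 3958.2 = -34.908, i.e. -34.91 to two decimal places.
The peach type would prefer the pooling outcome.

-34.91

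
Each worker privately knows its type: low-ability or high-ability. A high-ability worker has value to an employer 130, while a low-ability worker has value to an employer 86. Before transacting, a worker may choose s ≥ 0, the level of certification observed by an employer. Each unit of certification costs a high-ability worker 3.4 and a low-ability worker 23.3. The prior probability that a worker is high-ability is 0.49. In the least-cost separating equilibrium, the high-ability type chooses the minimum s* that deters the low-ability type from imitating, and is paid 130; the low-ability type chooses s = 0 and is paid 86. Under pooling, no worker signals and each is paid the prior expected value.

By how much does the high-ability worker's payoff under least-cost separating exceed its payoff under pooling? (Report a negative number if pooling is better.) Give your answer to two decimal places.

16.02

Least-cost separating signal: s* solves 86 = 130 − 23.3·s*, so s* = (130 − 86)/23.3 ≈ 1.8884.
High-ability type's separating payoff: 130 − 3.4 × s* = 130 − 3.4 × (130 − 86)/23.3 = 130 − 149.6/23.3 ≈ 123.5794.
Pooling payoff: 0.49 × 130 + 0.51 × 86 = 107.56.
Difference: 123.5794 − 107.56 = 16.0194, i.e. 16.02 to two decimal places.
The high-ability type prefers to separate.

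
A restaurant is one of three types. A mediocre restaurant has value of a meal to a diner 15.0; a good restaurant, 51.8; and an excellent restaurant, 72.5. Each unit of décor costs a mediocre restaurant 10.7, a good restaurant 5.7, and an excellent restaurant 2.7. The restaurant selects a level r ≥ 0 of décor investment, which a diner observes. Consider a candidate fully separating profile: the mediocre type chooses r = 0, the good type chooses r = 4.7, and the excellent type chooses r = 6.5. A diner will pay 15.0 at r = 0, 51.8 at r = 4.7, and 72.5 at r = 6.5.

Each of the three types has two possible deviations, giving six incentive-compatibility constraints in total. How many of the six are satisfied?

5

Excellent (own payoff 72.5 − 2.7×6.5 = 54.95): to r=0 gives 15.0 → no gain ✓; to r=4.7 gives 51.8 − 2.7×4.7 = 39.11 → no gain ✓.
Good (own payoff 51.8 − 5.7×4.7 = 25.01): to r=0 gives 15.0 → no gain ✓; to r=6.5 gives 72.5 − 5.7×6.5 = 35.45 → profitable ✗.
Mediocre (own payoff 15.0): to r=4.7 gives 51.8 − 10.7×4.7 = 1.51 → no gain ✓; to r=6.5 gives 72.5 − 10.7×6.5 = 2.95 → no gain ✓.
5 of the 6 constraints hold; not an equilibrium.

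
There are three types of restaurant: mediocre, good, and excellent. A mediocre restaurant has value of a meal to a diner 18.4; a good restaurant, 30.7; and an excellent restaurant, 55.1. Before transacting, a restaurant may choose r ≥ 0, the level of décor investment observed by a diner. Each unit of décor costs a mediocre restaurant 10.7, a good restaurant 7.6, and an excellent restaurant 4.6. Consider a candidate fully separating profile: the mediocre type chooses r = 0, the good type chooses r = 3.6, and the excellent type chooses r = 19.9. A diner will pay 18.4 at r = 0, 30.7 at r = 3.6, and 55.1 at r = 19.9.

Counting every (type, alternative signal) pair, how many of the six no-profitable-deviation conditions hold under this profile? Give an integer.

Good (own payoff 30.7 − 7.6×3.6 = 3.34): to r=0 gives 18.4 → profitable ✗; to r=19.9 gives 55.1 − 7.6×19.9 = -96.14 → no gain ✓.
Mediocre (own payoff 18.4): to r=3.6 gives 30.7 − 10.7×3.6 = -7.82 → no gain ✓; to r=19.9 gives 55.1 − 10.7×19.9 = -157.83 → no gain ✓.
Excellent (own payoff 55.1 − 4.6×19.9 = -36.44): to r=0 gives 18.4 → profitable ✗; to r=3.6 gives 30.7 − 4.6×3.6 = 14.14 → profitable ✗.
3 of the 6 constraints hold; not an equilibrium.

3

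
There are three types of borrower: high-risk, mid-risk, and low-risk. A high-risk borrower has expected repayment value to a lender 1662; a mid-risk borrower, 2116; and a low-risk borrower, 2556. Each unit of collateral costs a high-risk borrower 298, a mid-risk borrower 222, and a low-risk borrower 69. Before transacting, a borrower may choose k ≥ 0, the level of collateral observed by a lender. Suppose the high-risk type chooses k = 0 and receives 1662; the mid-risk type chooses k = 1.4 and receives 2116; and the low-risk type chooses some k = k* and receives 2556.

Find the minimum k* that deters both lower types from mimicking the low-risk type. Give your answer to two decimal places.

3.38

Mid-risk type (on-path payoff 2116 − 222×1.4 = 1805.2) won't mimic when 1805.2 ≥ 2556 − 222·k*, i.e. k* ≥ 3.38.
High-risk type (on-path payoff 1662) won't mimic when 1662 ≥ 2556 − 298·k*, i.e. k* ≥ 3.00.
Both must hold, so k* = max(3.00, 3.38) = 3.38. The mid-risk type's constraint binds.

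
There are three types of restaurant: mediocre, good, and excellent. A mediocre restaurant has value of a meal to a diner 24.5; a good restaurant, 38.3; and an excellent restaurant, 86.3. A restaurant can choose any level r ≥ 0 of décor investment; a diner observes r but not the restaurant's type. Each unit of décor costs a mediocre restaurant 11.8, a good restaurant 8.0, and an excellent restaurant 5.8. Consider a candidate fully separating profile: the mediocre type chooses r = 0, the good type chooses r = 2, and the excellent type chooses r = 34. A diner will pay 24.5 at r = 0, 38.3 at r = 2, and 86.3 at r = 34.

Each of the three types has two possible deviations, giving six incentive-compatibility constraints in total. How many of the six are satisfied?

3

Mediocre (own payoff 24.5): to r=2 gives 38.3 − 11.8×2 = 14.7 → no gain ✓; to r=34 gives 86.3 − 11.8×34 = -314.9 → no gain ✓.
Good (own payoff 38.3 − 8.0×2 = 22.3): to r=0 gives 24.5 → profitable ✗; to r=34 gives 86.3 − 8.0×34 = -185.7 → no gain ✓.
Excellent (own payoff 86.3 − 5.8×34 = -110.9): to r=0 gives 24.5 → profitable ✗; to r=2 gives 38.3 − 5.8×2 = 26.7 → profitable ✗.
3 of the 6 constraints hold; not an equilibrium.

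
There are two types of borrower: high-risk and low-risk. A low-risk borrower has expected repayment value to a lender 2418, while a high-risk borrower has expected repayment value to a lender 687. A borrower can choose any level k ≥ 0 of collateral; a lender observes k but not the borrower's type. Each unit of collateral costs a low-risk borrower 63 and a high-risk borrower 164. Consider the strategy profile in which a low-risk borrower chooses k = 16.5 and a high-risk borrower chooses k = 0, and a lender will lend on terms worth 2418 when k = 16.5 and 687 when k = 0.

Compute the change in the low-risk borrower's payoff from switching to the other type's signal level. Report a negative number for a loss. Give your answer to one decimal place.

Playing k = 16.5 the low-risk borrower receives 2418 − 63 × 16.5 = 1378.5.
Deviating to k = 0 yields 687 instead.
Gain from deviating: 687 − 1378.5 = -691.5.
The gain is negative, so the low-risk type's incentive-compatibility constraint is satisfied.

-691.5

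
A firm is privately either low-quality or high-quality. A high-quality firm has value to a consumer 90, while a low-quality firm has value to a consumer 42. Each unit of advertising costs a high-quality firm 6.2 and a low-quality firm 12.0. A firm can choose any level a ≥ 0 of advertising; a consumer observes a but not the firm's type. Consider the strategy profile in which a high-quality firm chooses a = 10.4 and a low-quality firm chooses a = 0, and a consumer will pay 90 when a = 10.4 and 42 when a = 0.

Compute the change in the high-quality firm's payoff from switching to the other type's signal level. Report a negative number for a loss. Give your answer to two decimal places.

Playing a = 10.4 the high-quality firm receives 90 − 6.2 × 10.4 = 25.52.
Deviating to a = 0 yields 42 instead.
Gain from deviating: 42 − 25.52 = 16.48.
The gain is positive, so the high-quality type's incentive-compatibility constraint is violated — this profile is not a separating equilibrium.

16.48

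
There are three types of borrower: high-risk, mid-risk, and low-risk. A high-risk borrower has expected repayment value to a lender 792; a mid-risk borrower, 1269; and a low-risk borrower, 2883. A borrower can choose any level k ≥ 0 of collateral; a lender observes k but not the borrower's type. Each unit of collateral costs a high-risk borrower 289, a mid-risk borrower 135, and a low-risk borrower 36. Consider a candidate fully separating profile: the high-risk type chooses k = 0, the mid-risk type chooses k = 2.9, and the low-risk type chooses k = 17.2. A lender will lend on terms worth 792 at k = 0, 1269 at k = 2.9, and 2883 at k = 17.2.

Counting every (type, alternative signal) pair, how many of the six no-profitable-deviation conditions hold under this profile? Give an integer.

Mid-risk (own payoff 1269 − 135×2.9 = 877.5): to k=0 gives 792 → no gain ✓; to k=17.2 gives 2883 − 135×17.2 = 561 → no gain ✓.
High-risk (own payoff 792): to k=2.9 gives 1269 − 289×2.9 = 430.9 → no gain ✓; to k=17.2 gives 2883 − 289×17.2 = -2087.8 → no gain ✓.
Low-risk (own payoff 2883 − 36×17.2 = 2263.8): to k=0 gives 792 → no gain ✓; to k=2.9 gives 1269 − 36×2.9 = 1164.6 → no gain ✓.
6 of the 6 constraints hold; this profile is a separating equilibrium.

6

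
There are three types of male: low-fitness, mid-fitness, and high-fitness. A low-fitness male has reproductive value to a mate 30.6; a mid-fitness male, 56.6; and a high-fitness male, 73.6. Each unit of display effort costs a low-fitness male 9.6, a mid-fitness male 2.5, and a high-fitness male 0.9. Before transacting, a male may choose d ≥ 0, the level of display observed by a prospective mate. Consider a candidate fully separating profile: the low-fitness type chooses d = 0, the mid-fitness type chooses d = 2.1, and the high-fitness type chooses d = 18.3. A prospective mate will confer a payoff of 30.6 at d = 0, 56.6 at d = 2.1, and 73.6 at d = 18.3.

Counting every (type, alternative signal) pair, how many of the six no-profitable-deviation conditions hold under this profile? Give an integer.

5

Mid-fitness (own payoff 56.6 − 2.5×2.1 = 51.35): to d=0 gives 30.6 → no gain ✓; to d=18.3 gives 73.6 − 2.5×18.3 = 27.85 → no gain ✓.
High-fitness (own payoff 73.6 − 0.9×18.3 = 57.13): to d=0 gives 30.6 → no gain ✓; to d=2.1 gives 56.6 − 0.9×2.1 = 54.71 → no gain ✓.
Low-fitness (own payoff 30.6): to d=2.1 gives 56.6 − 9.6×2.1 = 36.44 → profitable ✗; to d=18.3 gives 73.6 − 9.6×18.3 = -102.08 → no gain ✓.
5 of the 6 constraints hold; not an equilibrium.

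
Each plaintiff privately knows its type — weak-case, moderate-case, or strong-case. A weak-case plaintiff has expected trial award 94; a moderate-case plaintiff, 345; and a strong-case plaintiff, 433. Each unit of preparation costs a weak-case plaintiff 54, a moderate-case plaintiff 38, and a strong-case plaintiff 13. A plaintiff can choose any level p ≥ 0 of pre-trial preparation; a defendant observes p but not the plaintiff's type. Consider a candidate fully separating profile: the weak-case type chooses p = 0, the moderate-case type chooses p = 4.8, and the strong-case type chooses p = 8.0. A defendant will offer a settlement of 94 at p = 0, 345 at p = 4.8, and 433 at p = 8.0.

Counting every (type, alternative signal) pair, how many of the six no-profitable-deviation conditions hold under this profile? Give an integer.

6

Moderate-case (own payoff 345 − 38×4.8 = 162.6): to p=0 gives 94 → no gain ✓; to p=8.0 gives 433 − 38×8.0 = 129 → no gain ✓.
Weak-case (own payoff 94): to p=4.8 gives 345 − 54×4.8 = 85.8 → no gain ✓; to p=8.0 gives 433 − 54×8.0 = 1 → no gain ✓.
Strong-case (own payoff 433 − 13×8.0 = 329): to p=0 gives 94 → no gain ✓; to p=4.8 gives 345 − 13×4.8 = 282.6 → no gain ✓.
6 of the 6 constraints hold; this profile is a separating equilibrium.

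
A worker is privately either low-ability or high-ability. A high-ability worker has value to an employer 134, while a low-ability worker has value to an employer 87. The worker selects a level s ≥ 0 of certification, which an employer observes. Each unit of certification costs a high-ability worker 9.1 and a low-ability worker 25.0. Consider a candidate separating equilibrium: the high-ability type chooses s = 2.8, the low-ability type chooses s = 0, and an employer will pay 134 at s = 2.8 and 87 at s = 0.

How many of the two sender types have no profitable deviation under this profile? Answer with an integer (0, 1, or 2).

2

High-ability type: signal → 134 − 9.1 × 2.8 = 108.52; deviate to 0 → 87. IC holds (108.52 ≥ 87).
Low-ability type: stay at 0 → 87; mimic → 134 − 25.0 × 2.8 = 64. IC holds (87 ≥ 64).
2 of 2 constraints hold, so this is a separating equilibrium.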